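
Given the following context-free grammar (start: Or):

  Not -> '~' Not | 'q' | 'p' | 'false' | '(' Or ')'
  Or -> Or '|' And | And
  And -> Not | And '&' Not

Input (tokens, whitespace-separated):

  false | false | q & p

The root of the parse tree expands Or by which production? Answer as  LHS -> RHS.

[Or [Or [Or [And [Not false]]] | [And [Not false]]] | [And [And [Not q]] & [Not p]]]

Or -> Or '|' And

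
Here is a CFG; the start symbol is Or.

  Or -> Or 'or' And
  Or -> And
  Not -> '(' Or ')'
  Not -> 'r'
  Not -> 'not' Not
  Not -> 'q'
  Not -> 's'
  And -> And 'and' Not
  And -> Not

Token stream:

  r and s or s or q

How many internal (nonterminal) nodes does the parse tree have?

11

[Or [Or [Or [And [And [Not r]] and [Not s]]] or [And [Not s]]] or [And [Not q]]]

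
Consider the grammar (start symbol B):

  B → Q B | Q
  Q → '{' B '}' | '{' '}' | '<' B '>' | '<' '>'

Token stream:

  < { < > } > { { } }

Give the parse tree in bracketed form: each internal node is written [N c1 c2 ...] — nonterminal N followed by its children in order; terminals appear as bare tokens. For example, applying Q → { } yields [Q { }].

[B [Q < [B [Q { [B [Q < >]] }]] >] [B [Q { [B [Q { }]] }]]]

B
Q B
< B > B
< Q > B
< { B } > B
< { Q } > B
< { < > } > B
< { < > } > Q
< { < > } > { B }
< { < > } > { Q }
< { < > } > { { } }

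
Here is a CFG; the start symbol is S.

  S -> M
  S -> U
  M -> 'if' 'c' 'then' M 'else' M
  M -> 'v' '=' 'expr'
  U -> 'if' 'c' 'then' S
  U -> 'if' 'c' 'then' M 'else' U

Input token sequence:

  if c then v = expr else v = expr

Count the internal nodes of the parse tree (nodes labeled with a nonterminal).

4

[S [M if c then [M v = expr] else [M v = expr]]]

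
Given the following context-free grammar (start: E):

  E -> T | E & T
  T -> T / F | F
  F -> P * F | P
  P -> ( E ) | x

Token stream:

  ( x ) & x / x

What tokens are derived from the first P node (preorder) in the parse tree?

[E [E [T [F [P ( [E [T [F [P x]]]] )]]]] & [T [T [F [P x]]] / [F [P x]]]]

( x )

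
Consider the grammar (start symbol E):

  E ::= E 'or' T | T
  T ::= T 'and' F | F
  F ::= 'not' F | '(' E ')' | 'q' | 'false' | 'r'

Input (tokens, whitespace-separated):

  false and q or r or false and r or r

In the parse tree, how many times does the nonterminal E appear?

[E [E [E [E [T [T [F false]] and [F q]]] or [T [F r]]] or [T [T [F false]] and [F r]]] or [T [F r]]]

4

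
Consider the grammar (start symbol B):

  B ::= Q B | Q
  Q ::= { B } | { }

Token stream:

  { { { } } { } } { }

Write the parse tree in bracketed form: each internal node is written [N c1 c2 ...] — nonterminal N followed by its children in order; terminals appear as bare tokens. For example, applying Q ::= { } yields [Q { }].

B
Q B
{ B } B
{ Q B } B
{ { B } B } B
{ { Q } B } B
{ { { } } B } B
{ { { } } Q } B
{ { { } } { } } B
{ { { } } { } } Q
{ { { } } { } } { }

[B [Q { [B [Q { [B [Q { }]] }] [B [Q { }]]] }] [B [Q { }]]]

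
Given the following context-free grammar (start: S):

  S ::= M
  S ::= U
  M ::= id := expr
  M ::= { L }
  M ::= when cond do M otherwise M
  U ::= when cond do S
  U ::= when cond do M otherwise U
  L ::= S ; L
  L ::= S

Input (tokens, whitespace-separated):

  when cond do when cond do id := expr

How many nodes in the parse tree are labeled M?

1

[S [U when cond do [S [U when cond do [S [M id := expr]]]]]]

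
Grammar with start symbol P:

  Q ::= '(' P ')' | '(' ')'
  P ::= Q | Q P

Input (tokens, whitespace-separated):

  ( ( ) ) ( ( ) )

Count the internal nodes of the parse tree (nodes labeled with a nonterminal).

[P [Q ( [P [Q ( )]] )] [P [Q ( [P [Q ( )]] )]]]

8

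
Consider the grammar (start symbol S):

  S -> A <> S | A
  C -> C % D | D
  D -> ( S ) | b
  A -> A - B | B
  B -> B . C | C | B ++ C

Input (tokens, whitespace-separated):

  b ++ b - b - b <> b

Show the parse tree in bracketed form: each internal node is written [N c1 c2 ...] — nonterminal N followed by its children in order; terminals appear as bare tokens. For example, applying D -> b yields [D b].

S
A <> S
A - B <> S
A - B - B <> S
B - B - B <> S
B ++ C - B - B <> S
C ++ C - B - B <> S
D ++ C - B - B <> S
b ++ C - B - B <> S
b ++ D - B - B <> S
b ++ b - B - B <> S
b ++ b - C - B <> S
b ++ b - D - B <> S
b ++ b - b - B <> S
b ++ b - b - C <> S
b ++ b - b - D <> S
b ++ b - b - b <> S
b ++ b - b - b <> A
b ++ b - b - b <> B
b ++ b - b - b <> C
b ++ b - b - b <> D
b ++ b - b - b <> b

[S [A [A [A [B [B [C [D b]]] ++ [C [D b]]]] - [B [C [D b]]]] - [B [C [D b]]]] <> [S [A [B [C [D b]]]]]]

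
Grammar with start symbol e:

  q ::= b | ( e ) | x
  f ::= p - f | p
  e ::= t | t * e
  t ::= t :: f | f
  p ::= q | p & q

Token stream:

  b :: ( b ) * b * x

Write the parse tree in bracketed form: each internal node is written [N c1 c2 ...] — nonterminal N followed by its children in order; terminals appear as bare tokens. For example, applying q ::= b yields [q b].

[e [t [t [f [p [q b]]]] :: [f [p [q ( [e [t [f [p [q b]]]]] )]]]] * [e [t [f [p [q b]]]] * [e [t [f [p [q x]]]]]]]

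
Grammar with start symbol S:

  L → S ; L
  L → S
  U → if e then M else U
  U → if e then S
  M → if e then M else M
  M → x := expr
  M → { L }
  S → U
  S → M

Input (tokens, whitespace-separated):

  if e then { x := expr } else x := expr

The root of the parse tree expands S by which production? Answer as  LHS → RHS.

S → M

[S [M if e then [M { [L [S [M x := expr]]] }] else [M x := expr]]]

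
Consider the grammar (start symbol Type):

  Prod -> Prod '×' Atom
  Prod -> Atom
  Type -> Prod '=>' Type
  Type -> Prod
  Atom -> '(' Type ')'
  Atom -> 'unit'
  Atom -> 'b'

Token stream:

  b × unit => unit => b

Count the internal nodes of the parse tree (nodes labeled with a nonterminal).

11

[Type [Prod [Prod [Atom b]] × [Atom unit]] => [Type [Prod [Atom unit]] => [Type [Prod [Atom b]]]]]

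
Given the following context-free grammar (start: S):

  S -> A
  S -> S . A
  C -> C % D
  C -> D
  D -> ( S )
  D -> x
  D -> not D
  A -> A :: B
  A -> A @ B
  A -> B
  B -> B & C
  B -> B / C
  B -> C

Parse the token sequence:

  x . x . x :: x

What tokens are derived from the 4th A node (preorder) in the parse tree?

x

[S [S [S [A [B [C [D x]]]]] . [A [B [C [D x]]]]] . [A [A [B [C [D x]]]] :: [B [C [D x]]]]]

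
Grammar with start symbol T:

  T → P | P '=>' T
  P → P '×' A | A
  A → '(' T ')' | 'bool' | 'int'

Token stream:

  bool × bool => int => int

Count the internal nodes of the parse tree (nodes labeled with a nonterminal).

[T [P [P [A bool]] × [A bool]] => [T [P [A int]] => [T [P [A int]]]]]

11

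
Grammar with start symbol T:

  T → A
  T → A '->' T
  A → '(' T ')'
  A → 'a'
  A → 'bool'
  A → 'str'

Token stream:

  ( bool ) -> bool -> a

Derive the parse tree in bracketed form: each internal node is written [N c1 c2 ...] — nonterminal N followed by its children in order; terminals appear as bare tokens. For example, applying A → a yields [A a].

[T [A ( [T [A bool]] )] -> [T [A bool] -> [T [A a]]]]

T
A -> T
( T ) -> T
( A ) -> T
( bool ) -> T
( bool ) -> A -> T
( bool ) -> bool -> T
( bool ) -> bool -> A
( bool ) -> bool -> a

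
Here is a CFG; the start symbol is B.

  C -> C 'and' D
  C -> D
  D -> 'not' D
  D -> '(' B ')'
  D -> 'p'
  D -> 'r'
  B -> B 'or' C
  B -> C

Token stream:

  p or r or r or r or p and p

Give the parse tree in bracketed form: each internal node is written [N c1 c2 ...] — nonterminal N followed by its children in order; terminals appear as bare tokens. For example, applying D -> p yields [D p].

B
B or C
B or C or C
B or C or C or C
B or C or C or C or C
C or C or C or C or C
D or C or C or C or C
p or C or C or C or C
p or D or C or C or C
p or r or C or C or C
p or r or D or C or C
p or r or r or C or C
p or r or r or D or C
p or r or r or r or C
p or r or r or r or C and D
p or r or r or r or D and D
p or r or r or r or p and D
p or r or r or r or p and p

[B [B [B [B [B [C [D p]]] or [C [D r]]] or [C [D r]]] or [C [D r]]] or [C [C [D p]] and [D p]]]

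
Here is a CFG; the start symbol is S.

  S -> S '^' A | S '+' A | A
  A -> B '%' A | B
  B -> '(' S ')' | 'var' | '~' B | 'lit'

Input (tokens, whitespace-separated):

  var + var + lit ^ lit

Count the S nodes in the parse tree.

4

[S [S [S [S [A [B var]]] + [A [B var]]] + [A [B lit]]] ^ [A [B lit]]]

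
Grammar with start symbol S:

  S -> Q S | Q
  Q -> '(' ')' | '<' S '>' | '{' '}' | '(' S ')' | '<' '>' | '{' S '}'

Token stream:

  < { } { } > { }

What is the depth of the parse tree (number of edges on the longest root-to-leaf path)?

[S [Q < [S [Q { }] [S [Q { }]]] >] [S [Q { }]]]

5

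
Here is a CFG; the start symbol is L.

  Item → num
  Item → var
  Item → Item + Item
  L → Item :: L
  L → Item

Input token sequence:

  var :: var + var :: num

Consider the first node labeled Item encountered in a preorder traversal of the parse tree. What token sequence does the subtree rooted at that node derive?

[L [Item var] :: [L [Item [Item var] + [Item var]] :: [L [Item num]]]]

var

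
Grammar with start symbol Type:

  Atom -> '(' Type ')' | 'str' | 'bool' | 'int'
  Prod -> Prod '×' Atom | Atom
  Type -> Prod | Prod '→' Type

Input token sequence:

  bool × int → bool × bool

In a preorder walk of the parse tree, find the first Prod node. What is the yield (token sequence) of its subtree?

[Type [Prod [Prod [Atom bool]] × [Atom int]] → [Type [Prod [Prod [Atom bool]] × [Atom bool]]]]

bool × int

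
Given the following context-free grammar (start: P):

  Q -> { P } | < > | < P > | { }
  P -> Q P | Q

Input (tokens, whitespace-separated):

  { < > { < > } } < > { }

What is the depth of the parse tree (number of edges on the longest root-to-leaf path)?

[P [Q { [P [Q < >] [P [Q { [P [Q < >]] }]]] }] [P [Q < >] [P [Q { }]]]]

7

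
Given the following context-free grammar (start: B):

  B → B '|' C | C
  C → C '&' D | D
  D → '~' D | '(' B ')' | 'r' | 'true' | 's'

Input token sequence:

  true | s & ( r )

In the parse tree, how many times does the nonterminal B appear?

3

[B [B [C [D true]]] | [C [C [D s]] & [D ( [B [C [D r]]] )]]]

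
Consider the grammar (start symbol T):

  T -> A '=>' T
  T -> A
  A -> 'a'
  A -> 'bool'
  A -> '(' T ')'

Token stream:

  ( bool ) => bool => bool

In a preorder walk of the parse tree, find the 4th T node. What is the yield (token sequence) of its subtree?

bool

[T [A ( [T [A bool]] )] => [T [A bool] => [T [A bool]]]]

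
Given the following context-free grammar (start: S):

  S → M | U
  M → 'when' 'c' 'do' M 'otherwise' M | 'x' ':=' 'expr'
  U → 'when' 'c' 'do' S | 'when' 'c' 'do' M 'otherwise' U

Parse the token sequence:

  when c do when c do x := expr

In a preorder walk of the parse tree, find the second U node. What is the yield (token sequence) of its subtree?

[S [U when c do [S [U when c do [S [M x := expr]]]]]]

when c do x := expr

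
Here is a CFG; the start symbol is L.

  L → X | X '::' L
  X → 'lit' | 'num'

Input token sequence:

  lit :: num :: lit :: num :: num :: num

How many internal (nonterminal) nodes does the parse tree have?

12

[L [X lit] :: [L [X num] :: [L [X lit] :: [L [X num] :: [L [X num] :: [L [X num]]]]]]]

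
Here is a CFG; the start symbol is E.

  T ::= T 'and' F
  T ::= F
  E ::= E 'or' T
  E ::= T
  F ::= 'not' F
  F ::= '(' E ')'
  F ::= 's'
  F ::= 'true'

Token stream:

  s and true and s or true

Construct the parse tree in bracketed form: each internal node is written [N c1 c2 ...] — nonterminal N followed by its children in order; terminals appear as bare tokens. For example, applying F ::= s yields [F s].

E
E or T
T or T
T and F or T
T and F and F or T
F and F and F or T
s and F and F or T
s and true and F or T
s and true and s or T
s and true and s or F
s and true and s or true

[E [E [T [T [T [F s]] and [F true]] and [F s]]] or [T [F true]]]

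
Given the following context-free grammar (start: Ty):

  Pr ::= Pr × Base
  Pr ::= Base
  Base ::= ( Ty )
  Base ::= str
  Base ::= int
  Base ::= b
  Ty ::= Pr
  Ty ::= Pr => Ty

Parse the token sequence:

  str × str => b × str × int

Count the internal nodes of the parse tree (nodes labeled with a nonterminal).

[Ty [Pr [Pr [Base str]] × [Base str]] => [Ty [Pr [Pr [Pr [Base b]] × [Base str]] × [Base int]]]]

12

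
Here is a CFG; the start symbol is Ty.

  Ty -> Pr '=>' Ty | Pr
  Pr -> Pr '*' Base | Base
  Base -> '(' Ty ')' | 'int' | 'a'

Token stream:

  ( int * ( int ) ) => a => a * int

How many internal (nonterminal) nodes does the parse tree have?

[Ty [Pr [Base ( [Ty [Pr [Pr [Base int]] * [Base ( [Ty [Pr [Base int]]] )]]] )]] => [Ty [Pr [Base a]] => [Ty [Pr [Pr [Base a]] * [Base int]]]]]

19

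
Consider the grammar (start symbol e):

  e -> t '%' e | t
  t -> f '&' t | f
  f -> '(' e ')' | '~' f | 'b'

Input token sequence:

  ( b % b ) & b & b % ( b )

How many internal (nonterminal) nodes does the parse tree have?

19

[e [t [f ( [e [t [f b]] % [e [t [f b]]]] )] & [t [f b] & [t [f b]]]] % [e [t [f ( [e [t [f b]]] )]]]]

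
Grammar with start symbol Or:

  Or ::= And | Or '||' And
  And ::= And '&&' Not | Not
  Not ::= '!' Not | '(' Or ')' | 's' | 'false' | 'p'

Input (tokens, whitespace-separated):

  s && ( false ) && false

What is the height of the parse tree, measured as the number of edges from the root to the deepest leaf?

[Or [And [And [And [Not s]] && [Not ( [Or [And [Not false]]] )]] && [Not false]]]

7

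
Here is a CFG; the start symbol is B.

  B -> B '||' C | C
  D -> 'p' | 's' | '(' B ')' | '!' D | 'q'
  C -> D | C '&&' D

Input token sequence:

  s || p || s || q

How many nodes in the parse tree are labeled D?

[B [B [B [B [C [D s]]] || [C [D p]]] || [C [D s]]] || [C [D q]]]

4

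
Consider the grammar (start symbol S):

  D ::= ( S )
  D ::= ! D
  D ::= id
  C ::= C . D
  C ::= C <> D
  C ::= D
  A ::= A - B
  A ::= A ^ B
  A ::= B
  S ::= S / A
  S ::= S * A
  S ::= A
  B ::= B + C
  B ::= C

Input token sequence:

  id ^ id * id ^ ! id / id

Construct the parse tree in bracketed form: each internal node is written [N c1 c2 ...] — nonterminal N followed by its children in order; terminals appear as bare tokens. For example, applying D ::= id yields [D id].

[S [S [S [A [A [B [C [D id]]]] ^ [B [C [D id]]]]] * [A [A [B [C [D id]]]] ^ [B [C [D ! [D id]]]]]] / [A [B [C [D id]]]]]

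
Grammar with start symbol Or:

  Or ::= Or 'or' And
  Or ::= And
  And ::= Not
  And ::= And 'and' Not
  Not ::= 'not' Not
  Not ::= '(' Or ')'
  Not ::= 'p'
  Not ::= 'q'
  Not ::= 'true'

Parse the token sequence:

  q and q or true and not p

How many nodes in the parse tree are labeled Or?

2

[Or [Or [And [And [Not q]] and [Not q]]] or [And [And [Not true]] and [Not not [Not p]]]]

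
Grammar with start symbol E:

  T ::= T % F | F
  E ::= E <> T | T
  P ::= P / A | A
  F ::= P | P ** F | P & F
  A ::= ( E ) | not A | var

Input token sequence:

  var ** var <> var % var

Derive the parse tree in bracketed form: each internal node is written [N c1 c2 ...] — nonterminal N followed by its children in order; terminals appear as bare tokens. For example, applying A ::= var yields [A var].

E
E <> T
T <> T
F <> T
P ** F <> T
A ** F <> T
var ** F <> T
var ** P <> T
var ** A <> T
var ** var <> T
var ** var <> T % F
var ** var <> F % F
var ** var <> P % F
var ** var <> A % F
var ** var <> var % F
var ** var <> var % P
var ** var <> var % A
var ** var <> var % var

[E [E [T [F [P [A var]] ** [F [P [A var]]]]]] <> [T [T [F [P [A var]]]] % [F [P [A var]]]]]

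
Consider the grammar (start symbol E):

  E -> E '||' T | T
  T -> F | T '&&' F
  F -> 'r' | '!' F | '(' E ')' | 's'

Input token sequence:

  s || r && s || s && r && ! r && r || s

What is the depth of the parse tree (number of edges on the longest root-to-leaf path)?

7

[E [E [E [E [T [F s]]] || [T [T [F r]] && [F s]]] || [T [T [T [T [F s]] && [F r]] && [F ! [F r]]] && [F r]]] || [T [F s]]]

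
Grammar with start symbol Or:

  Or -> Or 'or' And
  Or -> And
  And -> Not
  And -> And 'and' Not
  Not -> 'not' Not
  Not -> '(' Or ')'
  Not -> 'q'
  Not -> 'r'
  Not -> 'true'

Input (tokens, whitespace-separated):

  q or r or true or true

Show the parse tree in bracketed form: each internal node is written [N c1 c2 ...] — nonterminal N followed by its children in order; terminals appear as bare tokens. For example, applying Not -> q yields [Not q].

[Or [Or [Or [Or [And [Not q]]] or [And [Not r]]] or [And [Not true]]] or [And [Not true]]]

Or
Or or And
Or or And or And
Or or And or And or And
And or And or And or And
Not or And or And or And
q or And or And or And
q or Not or And or And
q or r or And or And
q or r or Not or And
q or r or true or And
q or r or true or Not
q or r or true or true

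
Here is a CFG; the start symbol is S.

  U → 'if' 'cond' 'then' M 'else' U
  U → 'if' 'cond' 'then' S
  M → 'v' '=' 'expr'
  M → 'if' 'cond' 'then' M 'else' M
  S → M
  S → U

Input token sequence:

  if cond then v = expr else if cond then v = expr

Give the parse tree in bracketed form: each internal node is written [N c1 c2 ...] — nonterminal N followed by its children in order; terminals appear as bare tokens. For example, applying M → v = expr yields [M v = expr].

[S [U if cond then [M v = expr] else [U if cond then [S [M v = expr]]]]]

S
U
if cond then M else U
if cond then v = expr else U
if cond then v = expr else if cond then S
if cond then v = expr else if cond then M
if cond then v = expr else if cond then v = expr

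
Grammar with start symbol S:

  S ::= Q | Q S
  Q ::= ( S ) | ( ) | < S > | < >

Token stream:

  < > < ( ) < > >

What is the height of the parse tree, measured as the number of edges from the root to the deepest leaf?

[S [Q < >] [S [Q < [S [Q ( )] [S [Q < >]]] >]]]

6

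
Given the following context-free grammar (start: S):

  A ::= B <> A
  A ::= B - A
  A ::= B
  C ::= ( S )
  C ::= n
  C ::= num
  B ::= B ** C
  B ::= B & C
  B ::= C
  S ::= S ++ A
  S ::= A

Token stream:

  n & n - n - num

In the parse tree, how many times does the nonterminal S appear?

[S [A [B [B [C n]] & [C n]] - [A [B [C n]] - [A [B [C num]]]]]]

1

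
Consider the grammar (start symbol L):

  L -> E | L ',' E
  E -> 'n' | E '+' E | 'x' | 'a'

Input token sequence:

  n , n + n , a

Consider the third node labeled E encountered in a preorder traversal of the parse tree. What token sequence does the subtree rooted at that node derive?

[L [L [L [E n]] , [E [E n] + [E n]]] , [E a]]

n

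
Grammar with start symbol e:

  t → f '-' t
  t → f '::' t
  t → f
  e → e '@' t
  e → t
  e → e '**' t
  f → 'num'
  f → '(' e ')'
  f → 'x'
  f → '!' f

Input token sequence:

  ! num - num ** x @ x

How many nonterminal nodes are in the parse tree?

12

[e [e [e [t [f ! [f num]] - [t [f num]]]] ** [t [f x]]] @ [t [f x]]]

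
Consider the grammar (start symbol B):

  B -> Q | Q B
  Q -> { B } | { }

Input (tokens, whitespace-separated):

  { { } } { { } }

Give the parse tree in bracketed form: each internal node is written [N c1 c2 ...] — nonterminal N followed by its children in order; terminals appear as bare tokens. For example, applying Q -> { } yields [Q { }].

[B [Q { [B [Q { }]] }] [B [Q { [B [Q { }]] }]]]

B
Q B
{ B } B
{ Q } B
{ { } } B
{ { } } Q
{ { } } { B }
{ { } } { Q }
{ { } } { { } }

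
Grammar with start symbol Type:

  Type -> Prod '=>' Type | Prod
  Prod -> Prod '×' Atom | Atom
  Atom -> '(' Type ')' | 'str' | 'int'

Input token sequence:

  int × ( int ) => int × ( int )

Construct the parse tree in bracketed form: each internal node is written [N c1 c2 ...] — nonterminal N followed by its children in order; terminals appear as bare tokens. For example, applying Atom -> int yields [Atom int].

[Type [Prod [Prod [Atom int]] × [Atom ( [Type [Prod [Atom int]]] )]] => [Type [Prod [Prod [Atom int]] × [Atom ( [Type [Prod [Atom int]]] )]]]]

Type
Prod => Type
Prod × Atom => Type
Atom × Atom => Type
int × Atom => Type
int × ( Type ) => Type
int × ( Prod ) => Type
int × ( Atom ) => Type
int × ( int ) => Type
int × ( int ) => Prod
int × ( int ) => Prod × Atom
int × ( int ) => Atom × Atom
int × ( int ) => int × Atom
int × ( int ) => int × ( Type )
int × ( int ) => int × ( Prod )
int × ( int ) => int × ( Atom )
int × ( int ) => int × ( int )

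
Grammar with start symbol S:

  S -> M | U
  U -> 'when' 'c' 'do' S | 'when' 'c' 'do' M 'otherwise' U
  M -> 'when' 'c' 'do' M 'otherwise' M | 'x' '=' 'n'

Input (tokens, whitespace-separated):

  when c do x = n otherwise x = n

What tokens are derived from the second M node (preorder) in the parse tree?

[S [M when c do [M x = n] otherwise [M x = n]]]

x = n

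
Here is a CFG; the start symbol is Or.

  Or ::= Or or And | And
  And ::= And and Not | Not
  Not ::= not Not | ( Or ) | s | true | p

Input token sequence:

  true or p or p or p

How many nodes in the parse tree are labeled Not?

[Or [Or [Or [Or [And [Not true]]] or [And [Not p]]] or [And [Not p]]] or [And [Not p]]]

4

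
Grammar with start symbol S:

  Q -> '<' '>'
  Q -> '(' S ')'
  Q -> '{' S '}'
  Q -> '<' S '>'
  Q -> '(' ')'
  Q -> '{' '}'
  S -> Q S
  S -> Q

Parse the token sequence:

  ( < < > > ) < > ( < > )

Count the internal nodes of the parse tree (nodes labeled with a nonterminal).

[S [Q ( [S [Q < [S [Q < >]] >]] )] [S [Q < >] [S [Q ( [S [Q < >]] )]]]]

12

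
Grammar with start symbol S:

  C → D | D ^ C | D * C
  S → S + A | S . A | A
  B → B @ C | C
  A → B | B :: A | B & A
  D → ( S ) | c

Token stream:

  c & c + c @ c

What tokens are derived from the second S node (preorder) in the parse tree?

[S [S [A [B [C [D c]]] & [A [B [C [D c]]]]]] + [A [B [B [C [D c]]] @ [C [D c]]]]]

c & c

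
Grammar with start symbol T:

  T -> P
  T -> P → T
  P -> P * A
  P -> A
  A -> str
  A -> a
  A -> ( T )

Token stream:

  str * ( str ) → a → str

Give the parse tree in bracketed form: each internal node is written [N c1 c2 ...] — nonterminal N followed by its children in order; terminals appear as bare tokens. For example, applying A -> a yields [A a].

[T [P [P [A str]] * [A ( [T [P [A str]]] )]] → [T [P [A a]] → [T [P [A str]]]]]

T
P → T
P * A → T
A * A → T
str * A → T
str * ( T ) → T
str * ( P ) → T
str * ( A ) → T
str * ( str ) → T
str * ( str ) → P → T
str * ( str ) → A → T
str * ( str ) → a → T
str * ( str ) → a → P
str * ( str ) → a → A
str * ( str ) → a → str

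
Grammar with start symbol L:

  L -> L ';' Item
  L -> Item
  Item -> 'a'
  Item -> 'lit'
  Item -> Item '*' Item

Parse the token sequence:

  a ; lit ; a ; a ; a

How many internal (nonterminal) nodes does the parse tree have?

[L [L [L [L [L [Item a]] ; [Item lit]] ; [Item a]] ; [Item a]] ; [Item a]]

10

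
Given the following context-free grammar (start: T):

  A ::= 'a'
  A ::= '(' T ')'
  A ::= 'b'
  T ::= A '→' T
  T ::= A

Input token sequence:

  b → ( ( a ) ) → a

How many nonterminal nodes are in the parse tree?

10

[T [A b] → [T [A ( [T [A ( [T [A a]] )]] )] → [T [A a]]]]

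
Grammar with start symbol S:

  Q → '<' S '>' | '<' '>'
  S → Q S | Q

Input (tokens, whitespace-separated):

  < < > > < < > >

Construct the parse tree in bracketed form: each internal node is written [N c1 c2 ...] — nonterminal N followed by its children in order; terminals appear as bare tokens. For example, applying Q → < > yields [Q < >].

[S [Q < [S [Q < >]] >] [S [Q < [S [Q < >]] >]]]

S
Q S
< S > S
< Q > S
< < > > S
< < > > Q
< < > > < S >
< < > > < Q >
< < > > < < > >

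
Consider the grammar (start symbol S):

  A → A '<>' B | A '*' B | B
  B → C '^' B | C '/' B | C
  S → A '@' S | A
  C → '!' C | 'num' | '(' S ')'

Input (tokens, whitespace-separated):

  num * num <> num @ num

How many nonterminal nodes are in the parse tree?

[S [A [A [A [B [C num]]] * [B [C num]]] <> [B [C num]]] @ [S [A [B [C num]]]]]

14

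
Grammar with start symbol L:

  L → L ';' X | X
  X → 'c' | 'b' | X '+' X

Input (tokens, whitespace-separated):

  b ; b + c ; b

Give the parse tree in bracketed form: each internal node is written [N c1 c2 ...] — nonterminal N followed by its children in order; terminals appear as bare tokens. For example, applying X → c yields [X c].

[L [L [L [X b]] ; [X [X b] + [X c]]] ; [X b]]

L
L ; X
L ; X ; X
X ; X ; X
b ; X ; X
b ; X + X ; X
b ; b + X ; X
b ; b + c ; X
b ; b + c ; b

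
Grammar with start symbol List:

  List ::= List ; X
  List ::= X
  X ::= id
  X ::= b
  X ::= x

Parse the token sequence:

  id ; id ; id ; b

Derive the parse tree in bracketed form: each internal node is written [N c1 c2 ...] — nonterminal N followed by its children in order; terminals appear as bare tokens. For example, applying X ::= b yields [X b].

List
List ; X
List ; X ; X
List ; X ; X ; X
X ; X ; X ; X
id ; X ; X ; X
id ; id ; X ; X
id ; id ; id ; X
id ; id ; id ; b

[List [List [List [List [X id]] ; [X id]] ; [X id]] ; [X b]]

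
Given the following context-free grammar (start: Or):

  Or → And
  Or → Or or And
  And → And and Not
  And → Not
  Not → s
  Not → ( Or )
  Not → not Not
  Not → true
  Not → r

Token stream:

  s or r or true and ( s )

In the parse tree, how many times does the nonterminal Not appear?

5

[Or [Or [Or [And [Not s]]] or [And [Not r]]] or [And [And [Not true]] and [Not ( [Or [And [Not s]]] )]]]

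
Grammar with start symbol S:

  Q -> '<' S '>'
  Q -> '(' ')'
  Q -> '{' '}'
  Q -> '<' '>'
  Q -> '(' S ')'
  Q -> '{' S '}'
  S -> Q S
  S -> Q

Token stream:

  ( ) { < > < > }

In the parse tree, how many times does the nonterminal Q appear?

[S [Q ( )] [S [Q { [S [Q < >] [S [Q < >]]] }]]]

4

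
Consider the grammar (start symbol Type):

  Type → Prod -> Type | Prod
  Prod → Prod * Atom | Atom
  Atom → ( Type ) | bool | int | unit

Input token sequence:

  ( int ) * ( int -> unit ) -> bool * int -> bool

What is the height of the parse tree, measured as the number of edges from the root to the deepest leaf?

[Type [Prod [Prod [Atom ( [Type [Prod [Atom int]]] )]] * [Atom ( [Type [Prod [Atom int]] -> [Type [Prod [Atom unit]]]] )]] -> [Type [Prod [Prod [Atom bool]] * [Atom int]] -> [Type [Prod [Atom bool]]]]]

7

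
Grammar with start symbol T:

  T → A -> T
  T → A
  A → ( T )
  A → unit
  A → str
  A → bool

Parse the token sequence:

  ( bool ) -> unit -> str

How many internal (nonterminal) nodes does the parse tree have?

[T [A ( [T [A bool]] )] -> [T [A unit] -> [T [A str]]]]

8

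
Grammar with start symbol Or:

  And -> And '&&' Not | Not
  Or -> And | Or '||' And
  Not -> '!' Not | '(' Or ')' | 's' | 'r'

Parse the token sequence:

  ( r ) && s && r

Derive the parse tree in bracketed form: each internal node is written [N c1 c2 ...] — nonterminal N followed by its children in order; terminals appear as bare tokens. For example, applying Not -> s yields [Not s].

[Or [And [And [And [Not ( [Or [And [Not r]]] )]] && [Not s]] && [Not r]]]

Or
And
And && Not
And && Not && Not
Not && Not && Not
( Or ) && Not && Not
( And ) && Not && Not
( Not ) && Not && Not
( r ) && Not && Not
( r ) && s && Not
( r ) && s && r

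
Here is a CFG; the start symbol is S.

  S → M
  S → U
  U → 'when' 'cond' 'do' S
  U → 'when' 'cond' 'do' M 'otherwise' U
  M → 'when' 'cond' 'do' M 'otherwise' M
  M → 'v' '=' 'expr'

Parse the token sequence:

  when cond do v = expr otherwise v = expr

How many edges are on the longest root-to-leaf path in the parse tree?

3

[S [M when cond do [M v = expr] otherwise [M v = expr]]]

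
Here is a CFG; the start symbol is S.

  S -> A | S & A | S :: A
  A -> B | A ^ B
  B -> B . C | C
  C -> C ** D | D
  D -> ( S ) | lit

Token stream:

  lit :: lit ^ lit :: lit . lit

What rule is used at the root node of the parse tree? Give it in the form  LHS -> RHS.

S -> S :: A

[S [S [S [A [B [C [D lit]]]]] :: [A [A [B [C [D lit]]]] ^ [B [C [D lit]]]]] :: [A [B [B [C [D lit]]] . [C [D lit]]]]]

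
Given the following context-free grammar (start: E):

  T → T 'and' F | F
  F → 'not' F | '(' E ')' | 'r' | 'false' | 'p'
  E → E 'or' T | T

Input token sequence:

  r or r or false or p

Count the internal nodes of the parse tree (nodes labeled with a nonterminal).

12

[E [E [E [E [T [F r]]] or [T [F r]]] or [T [F false]]] or [T [F p]]]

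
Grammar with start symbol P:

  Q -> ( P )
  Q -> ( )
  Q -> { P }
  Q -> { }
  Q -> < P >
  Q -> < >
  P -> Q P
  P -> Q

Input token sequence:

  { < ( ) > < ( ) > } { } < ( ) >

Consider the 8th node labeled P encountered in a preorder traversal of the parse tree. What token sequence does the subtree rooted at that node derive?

( )

[P [Q { [P [Q < [P [Q ( )]] >] [P [Q < [P [Q ( )]] >]]] }] [P [Q { }] [P [Q < [P [Q ( )]] >]]]]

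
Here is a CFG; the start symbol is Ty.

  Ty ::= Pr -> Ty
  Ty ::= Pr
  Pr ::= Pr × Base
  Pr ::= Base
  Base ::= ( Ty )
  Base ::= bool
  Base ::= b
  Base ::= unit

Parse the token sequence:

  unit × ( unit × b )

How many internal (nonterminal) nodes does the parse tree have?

[Ty [Pr [Pr [Base unit]] × [Base ( [Ty [Pr [Pr [Base unit]] × [Base b]]] )]]]

10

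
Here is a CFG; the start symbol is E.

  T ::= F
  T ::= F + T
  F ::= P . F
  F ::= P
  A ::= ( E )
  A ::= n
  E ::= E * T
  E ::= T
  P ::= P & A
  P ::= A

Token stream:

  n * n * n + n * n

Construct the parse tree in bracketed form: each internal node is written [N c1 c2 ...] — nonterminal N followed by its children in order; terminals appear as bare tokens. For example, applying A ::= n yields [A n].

[E [E [E [E [T [F [P [A n]]]]] * [T [F [P [A n]]]]] * [T [F [P [A n]]] + [T [F [P [A n]]]]]] * [T [F [P [A n]]]]]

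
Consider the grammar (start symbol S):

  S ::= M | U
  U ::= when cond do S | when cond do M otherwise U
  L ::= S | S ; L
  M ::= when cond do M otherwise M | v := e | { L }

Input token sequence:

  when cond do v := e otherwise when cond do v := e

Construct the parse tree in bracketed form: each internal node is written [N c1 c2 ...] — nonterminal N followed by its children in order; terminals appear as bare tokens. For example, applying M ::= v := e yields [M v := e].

S
U
when cond do M otherwise U
when cond do v := e otherwise U
when cond do v := e otherwise when cond do S
when cond do v := e otherwise when cond do M
when cond do v := e otherwise when cond do v := e

[S [U when cond do [M v := e] otherwise [U when cond do [S [M v := e]]]]]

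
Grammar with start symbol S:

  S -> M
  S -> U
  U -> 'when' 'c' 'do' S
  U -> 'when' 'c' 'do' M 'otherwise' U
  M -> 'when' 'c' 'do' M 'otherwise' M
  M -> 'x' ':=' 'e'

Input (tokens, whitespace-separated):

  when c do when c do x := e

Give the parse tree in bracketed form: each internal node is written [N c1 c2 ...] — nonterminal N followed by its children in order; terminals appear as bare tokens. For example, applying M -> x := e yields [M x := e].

[S [U when c do [S [U when c do [S [M x := e]]]]]]

S
U
when c do S
when c do U
when c do when c do S
when c do when c do M
when c do when c do x := e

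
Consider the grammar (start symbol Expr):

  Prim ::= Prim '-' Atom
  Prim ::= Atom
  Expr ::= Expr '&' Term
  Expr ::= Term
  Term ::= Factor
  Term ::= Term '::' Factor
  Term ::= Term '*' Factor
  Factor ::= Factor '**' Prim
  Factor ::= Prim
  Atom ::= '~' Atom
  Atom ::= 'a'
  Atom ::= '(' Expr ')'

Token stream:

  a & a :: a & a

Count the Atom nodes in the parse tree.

4

[Expr [Expr [Expr [Term [Factor [Prim [Atom a]]]]] & [Term [Term [Factor [Prim [Atom a]]]] :: [Factor [Prim [Atom a]]]]] & [Term [Factor [Prim [Atom a]]]]]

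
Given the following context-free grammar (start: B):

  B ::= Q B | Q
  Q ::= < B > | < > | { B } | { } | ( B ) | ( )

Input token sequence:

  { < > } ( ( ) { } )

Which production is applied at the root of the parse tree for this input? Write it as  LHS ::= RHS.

[B [Q { [B [Q < >]] }] [B [Q ( [B [Q ( )] [B [Q { }]]] )]]]

B ::= Q B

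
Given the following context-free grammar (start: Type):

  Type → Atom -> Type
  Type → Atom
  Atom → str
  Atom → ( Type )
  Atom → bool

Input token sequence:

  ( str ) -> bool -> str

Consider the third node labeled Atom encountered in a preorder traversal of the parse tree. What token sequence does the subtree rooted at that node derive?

bool

[Type [Atom ( [Type [Atom str]] )] -> [Type [Atom bool] -> [Type [Atom str]]]]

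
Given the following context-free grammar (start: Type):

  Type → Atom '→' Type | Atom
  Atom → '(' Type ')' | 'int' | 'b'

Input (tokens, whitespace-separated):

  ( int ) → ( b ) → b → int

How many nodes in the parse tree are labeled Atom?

[Type [Atom ( [Type [Atom int]] )] → [Type [Atom ( [Type [Atom b]] )] → [Type [Atom b] → [Type [Atom int]]]]]

6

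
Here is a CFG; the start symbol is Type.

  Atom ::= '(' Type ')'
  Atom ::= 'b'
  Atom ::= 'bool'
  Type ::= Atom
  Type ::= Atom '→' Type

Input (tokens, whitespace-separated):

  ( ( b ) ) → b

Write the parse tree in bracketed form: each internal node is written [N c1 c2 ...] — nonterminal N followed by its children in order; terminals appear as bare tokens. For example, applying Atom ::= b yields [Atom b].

Type
Atom → Type
( Type ) → Type
( Atom ) → Type
( ( Type ) ) → Type
( ( Atom ) ) → Type
( ( b ) ) → Type
( ( b ) ) → Atom
( ( b ) ) → b

[Type [Atom ( [Type [Atom ( [Type [Atom b]] )]] )] → [Type [Atom b]]]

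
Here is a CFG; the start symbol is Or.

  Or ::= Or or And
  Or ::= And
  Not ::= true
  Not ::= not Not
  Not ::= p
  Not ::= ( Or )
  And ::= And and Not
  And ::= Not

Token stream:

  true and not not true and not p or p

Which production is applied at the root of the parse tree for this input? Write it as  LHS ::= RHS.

Or ::= Or or And

[Or [Or [And [And [And [Not true]] and [Not not [Not not [Not true]]]] and [Not not [Not p]]]] or [And [Not p]]]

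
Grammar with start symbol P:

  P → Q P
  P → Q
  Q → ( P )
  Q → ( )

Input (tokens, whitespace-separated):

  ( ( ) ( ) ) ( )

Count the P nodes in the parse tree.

4

[P [Q ( [P [Q ( )] [P [Q ( )]]] )] [P [Q ( )]]]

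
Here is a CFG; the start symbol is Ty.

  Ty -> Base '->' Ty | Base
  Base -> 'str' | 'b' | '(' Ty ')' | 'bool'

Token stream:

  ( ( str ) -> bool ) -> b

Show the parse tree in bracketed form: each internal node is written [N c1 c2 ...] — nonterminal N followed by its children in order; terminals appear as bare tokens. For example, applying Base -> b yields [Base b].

[Ty [Base ( [Ty [Base ( [Ty [Base str]] )] -> [Ty [Base bool]]] )] -> [Ty [Base b]]]

Ty
Base -> Ty
( Ty ) -> Ty
( Base -> Ty ) -> Ty
( ( Ty ) -> Ty ) -> Ty
( ( Base ) -> Ty ) -> Ty
( ( str ) -> Ty ) -> Ty
( ( str ) -> Base ) -> Ty
( ( str ) -> bool ) -> Ty
( ( str ) -> bool ) -> Base
( ( str ) -> bool ) -> b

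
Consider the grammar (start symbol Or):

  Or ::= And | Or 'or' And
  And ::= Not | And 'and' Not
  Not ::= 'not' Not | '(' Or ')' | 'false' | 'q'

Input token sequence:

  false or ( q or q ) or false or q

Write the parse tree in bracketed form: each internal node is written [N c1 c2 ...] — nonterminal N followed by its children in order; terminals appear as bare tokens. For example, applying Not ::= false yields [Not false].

[Or [Or [Or [Or [And [Not false]]] or [And [Not ( [Or [Or [And [Not q]]] or [And [Not q]]] )]]] or [And [Not false]]] or [And [Not q]]]

Or
Or or And
Or or And or And
Or or And or And or And
And or And or And or And
Not or And or And or And
false or And or And or And
false or Not or And or And
false or ( Or ) or And or And
false or ( Or or And ) or And or And
false or ( And or And ) or And or And
false or ( Not or And ) or And or And
false or ( q or And ) or And or And
false or ( q or Not ) or And or And
false or ( q or q ) or And or And
false or ( q or q ) or Not or And
false or ( q or q ) or false or And
false or ( q or q ) or false or Not
false or ( q or q ) or false or q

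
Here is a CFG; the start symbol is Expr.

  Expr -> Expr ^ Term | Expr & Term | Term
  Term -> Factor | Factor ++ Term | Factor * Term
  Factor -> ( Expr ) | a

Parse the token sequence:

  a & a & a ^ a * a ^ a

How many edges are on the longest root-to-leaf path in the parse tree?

7

[Expr [Expr [Expr [Expr [Expr [Term [Factor a]]] & [Term [Factor a]]] & [Term [Factor a]]] ^ [Term [Factor a] * [Term [Factor a]]]] ^ [Term [Factor a]]]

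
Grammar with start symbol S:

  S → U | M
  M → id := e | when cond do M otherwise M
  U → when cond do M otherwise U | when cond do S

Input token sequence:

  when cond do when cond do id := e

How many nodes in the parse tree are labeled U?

[S [U when cond do [S [U when cond do [S [M id := e]]]]]]

2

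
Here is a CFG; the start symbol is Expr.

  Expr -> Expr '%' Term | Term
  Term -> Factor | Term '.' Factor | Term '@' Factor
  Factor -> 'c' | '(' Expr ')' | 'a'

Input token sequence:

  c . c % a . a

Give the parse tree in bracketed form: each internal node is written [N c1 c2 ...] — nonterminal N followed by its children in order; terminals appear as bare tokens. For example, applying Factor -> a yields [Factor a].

[Expr [Expr [Term [Term [Factor c]] . [Factor c]]] % [Term [Term [Factor a]] . [Factor a]]]

Expr
Expr % Term
Term % Term
Term . Factor % Term
Factor . Factor % Term
c . Factor % Term
c . c % Term
c . c % Term . Factor
c . c % Factor . Factor
c . c % a . Factor
c . c % a . a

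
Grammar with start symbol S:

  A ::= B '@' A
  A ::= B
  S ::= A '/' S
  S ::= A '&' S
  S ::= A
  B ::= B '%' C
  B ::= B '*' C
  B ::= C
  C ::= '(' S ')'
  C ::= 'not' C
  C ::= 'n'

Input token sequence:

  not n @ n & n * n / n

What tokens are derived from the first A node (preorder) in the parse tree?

[S [A [B [C not [C n]]] @ [A [B [C n]]]] & [S [A [B [B [C n]] * [C n]]] / [S [A [B [C n]]]]]]

not n @ n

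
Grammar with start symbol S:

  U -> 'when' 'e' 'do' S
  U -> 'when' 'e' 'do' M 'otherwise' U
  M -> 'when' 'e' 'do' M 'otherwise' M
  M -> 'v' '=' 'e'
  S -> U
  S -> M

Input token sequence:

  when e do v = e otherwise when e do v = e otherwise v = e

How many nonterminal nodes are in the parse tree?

6

[S [M when e do [M v = e] otherwise [M when e do [M v = e] otherwise [M v = e]]]]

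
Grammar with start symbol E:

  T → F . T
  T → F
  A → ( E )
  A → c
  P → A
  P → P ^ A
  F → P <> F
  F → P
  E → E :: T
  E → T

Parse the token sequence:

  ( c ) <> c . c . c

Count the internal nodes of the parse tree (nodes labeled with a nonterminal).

21

[E [T [F [P [A ( [E [T [F [P [A c]]]]] )]] <> [F [P [A c]]]] . [T [F [P [A c]]] . [T [F [P [A c]]]]]]]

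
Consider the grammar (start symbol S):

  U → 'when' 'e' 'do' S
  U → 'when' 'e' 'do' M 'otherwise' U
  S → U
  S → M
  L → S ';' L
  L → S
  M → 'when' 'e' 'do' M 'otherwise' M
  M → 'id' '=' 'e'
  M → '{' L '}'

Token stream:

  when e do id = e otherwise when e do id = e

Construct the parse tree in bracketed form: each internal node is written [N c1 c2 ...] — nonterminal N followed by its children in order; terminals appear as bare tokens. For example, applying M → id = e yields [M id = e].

S
U
when e do M otherwise U
when e do id = e otherwise U
when e do id = e otherwise when e do S
when e do id = e otherwise when e do M
when e do id = e otherwise when e do id = e

[S [U when e do [M id = e] otherwise [U when e do [S [M id = e]]]]]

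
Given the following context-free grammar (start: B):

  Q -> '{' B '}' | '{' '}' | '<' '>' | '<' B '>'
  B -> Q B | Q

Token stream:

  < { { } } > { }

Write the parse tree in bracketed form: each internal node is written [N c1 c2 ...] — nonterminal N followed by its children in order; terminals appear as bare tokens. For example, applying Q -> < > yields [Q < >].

[B [Q < [B [Q { [B [Q { }]] }]] >] [B [Q { }]]]

B
Q B
< B > B
< Q > B
< { B } > B
< { Q } > B
< { { } } > B
< { { } } > Q
< { { } } > { }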